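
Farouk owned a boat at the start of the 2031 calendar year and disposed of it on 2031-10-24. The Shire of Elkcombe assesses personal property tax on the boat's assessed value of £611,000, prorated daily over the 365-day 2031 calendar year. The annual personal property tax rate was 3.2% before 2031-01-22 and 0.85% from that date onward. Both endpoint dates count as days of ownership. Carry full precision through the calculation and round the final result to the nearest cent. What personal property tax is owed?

£5,052.05

2031-01-01 to 2031-01-21: 21 days at 3.2% → £611,000 × 3.2% × 21/365 = £1,124.9096
2031-01-22 to 2031-10-24: 276 days at 0.85% → £611,000 × 0.85% × 276/365 = £3,927.1397
Total = £5,052.0493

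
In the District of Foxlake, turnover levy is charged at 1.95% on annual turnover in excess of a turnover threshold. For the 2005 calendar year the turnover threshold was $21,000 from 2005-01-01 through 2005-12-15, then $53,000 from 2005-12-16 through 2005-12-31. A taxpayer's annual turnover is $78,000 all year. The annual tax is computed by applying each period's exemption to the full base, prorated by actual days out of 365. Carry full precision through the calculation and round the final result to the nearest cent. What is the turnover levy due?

2005-01-01 to 2005-12-15: 349 days, exemption $21,000 → ($78,000 − $21,000) × 1.95% × 349/365 = $1,062.7767
2005-12-16 to 2005-12-31: 16 days, exemption $53,000 → ($78,000 − $53,000) × 1.95% × 16/365 = $21.3699
Total = $1,084.1466

$1,084.15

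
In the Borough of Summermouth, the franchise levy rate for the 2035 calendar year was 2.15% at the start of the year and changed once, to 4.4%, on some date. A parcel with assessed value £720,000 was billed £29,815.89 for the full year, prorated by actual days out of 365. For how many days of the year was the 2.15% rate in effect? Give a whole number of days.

42 days

Let d = days at the first rate; then 365 − d days at the second rate.
£720,000 × [2.15%·d + 4.4%·(365−d)] / 365 = £29,815.89
Solving gives d = 42, so the new rate took effect on February 12, 2035.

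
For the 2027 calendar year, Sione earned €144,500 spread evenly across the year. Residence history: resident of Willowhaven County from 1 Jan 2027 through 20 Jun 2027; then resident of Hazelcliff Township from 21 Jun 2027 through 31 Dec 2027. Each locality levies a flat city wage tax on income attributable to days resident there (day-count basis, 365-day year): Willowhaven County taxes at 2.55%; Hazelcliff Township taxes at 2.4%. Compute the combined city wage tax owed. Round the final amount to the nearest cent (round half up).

Willowhaven County, 1 Jan – 20 Jun 2027: 171 days → €144,500 × 2.55% × 171/365 = €1,726.2801
Hazelcliff Township, 21 Jun – 31 Dec 2027: 194 days → €144,500 × 2.4% × 194/365 = €1,843.2658
Total = €3,569.5459

€3,569.55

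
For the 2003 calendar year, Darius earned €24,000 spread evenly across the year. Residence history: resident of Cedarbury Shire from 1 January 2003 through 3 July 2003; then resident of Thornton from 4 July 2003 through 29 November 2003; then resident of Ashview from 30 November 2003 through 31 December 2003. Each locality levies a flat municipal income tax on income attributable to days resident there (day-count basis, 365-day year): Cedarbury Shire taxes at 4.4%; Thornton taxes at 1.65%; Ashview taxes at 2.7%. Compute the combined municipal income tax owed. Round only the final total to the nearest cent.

Cedarbury Shire, 1 January – 3 July 2003: 184 days → €24,000 × 4.4% × 184/365 = €532.3397
Thornton, 4 July – 29 November 2003: 149 days → €24,000 × 1.65% × 149/365 = €161.6548
Ashview, 30 November – 31 December 2003: 32 days → €24,000 × 2.7% × 32/365 = €56.8110
Total = €750.8055

€750.81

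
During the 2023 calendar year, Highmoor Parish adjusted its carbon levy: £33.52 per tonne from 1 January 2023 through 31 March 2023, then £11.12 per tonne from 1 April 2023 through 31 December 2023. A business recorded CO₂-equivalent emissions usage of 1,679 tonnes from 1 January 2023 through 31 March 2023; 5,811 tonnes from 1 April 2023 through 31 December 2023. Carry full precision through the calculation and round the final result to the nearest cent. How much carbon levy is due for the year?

1 January – 31 March 2023: 1,679 tonnes at £33.52/tonne → £56280.08
1 April – 31 December 2023: 5,811 tonnes at £11.12/tonne → £64618.32

£120898.40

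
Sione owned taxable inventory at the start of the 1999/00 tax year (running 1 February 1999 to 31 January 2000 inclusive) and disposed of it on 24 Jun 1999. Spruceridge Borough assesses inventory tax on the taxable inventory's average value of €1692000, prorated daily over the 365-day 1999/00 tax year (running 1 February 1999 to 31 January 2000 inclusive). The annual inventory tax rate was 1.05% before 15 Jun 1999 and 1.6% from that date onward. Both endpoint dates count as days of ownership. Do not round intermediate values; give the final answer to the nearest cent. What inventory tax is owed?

€7264.01

1 Feb – 14 Jun 1999: 134 days at 1.05% → €1692000 × 1.05% × 134/365 = €6522.3123
15 Jun – 24 Jun 1999: 10 days at 1.6% → €1692000 × 1.6% × 10/365 = €741.6986
Total = €7264.0110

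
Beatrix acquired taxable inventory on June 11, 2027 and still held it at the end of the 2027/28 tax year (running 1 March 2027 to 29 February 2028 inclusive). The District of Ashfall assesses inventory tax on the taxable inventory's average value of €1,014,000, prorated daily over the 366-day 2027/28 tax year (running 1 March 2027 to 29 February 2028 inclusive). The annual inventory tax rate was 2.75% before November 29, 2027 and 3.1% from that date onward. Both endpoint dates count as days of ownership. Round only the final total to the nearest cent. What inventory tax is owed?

June 11 – November 28, 2027: 171 days at 2.75% → €1,014,000 × 2.75% × 171/366 = €13,028.2377
November 29, 2027 – February 29, 2028: 93 days at 3.1% → €1,014,000 × 3.1% × 93/366 = €7,987.3279
Total = €21,015.5656

€21,015.57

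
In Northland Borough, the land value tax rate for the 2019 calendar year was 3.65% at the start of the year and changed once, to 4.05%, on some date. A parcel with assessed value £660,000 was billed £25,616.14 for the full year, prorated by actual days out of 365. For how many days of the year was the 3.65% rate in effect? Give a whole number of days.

154 days

Let d = days at the first rate; then 365 − d days at the second rate.
£660,000 × [3.65%·d + 4.05%·(365−d)] / 365 = £25,616.14
Solving gives d = 154, so the new rate took effect on 4 June 2019.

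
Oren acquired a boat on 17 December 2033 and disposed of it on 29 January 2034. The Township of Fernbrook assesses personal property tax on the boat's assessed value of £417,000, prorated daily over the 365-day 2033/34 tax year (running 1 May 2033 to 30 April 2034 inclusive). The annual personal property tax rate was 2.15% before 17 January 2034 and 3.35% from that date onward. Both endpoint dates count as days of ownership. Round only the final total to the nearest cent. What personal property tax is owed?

£1,259.00

17 December 2033 – 16 January 2034: 31 days at 2.15% → £417,000 × 2.15% × 31/365 = £761.4534
17 January – 29 January 2034: 13 days at 3.35% → £417,000 × 3.35% × 13/365 = £497.5438
Total = £1,258.9973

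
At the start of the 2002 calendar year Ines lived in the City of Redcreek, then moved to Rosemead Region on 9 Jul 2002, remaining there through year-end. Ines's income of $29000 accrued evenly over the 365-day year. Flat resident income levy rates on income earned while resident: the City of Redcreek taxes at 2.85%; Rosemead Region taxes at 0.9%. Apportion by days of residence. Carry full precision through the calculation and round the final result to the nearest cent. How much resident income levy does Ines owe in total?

The City of Redcreek, 1 Jan – 8 Jul 2002: 189 days → $29000 × 2.85% × 189/365 = $427.9685
Rosemead Region, 9 Jul – 31 Dec 2002: 176 days → $29000 × 0.9% × 176/365 = $125.8521
Total = $553.8205

$553.82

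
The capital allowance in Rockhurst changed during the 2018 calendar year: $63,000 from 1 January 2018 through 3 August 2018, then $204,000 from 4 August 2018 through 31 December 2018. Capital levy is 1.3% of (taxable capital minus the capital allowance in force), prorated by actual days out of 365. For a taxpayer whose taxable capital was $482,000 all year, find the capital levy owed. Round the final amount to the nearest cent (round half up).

1 January – 3 August 2018: 215 days, exemption $63,000 → ($482,000 − $63,000) × 1.3% × 215/365 = $3,208.5068
4 August – 31 December 2018: 150 days, exemption $204,000 → ($482,000 − $204,000) × 1.3% × 150/365 = $1,485.2055
Total = $4,693.7123

$4,693.71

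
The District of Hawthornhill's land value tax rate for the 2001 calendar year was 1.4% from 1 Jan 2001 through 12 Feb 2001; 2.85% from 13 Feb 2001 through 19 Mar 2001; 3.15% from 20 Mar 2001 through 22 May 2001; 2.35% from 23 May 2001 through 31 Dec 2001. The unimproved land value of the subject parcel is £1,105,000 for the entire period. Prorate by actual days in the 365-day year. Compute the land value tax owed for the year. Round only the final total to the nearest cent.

£26,810.63

1 Jan – 12 Feb 2001: 43 days at 1.4% → £1,105,000 × 1.4% × 43/365 = £1,822.4932
13 Feb – 19 Mar 2001: 35 days at 2.85% → £1,105,000 × 2.85% × 35/365 = £3,019.8288
20 Mar – 22 May 2001: 64 days at 3.15% → £1,105,000 × 3.15% × 64/365 = £6,103.2329
23 May – 31 Dec 2001: 223 days at 2.35% → £1,105,000 × 2.35% × 223/365 = £15,865.0753
Total = £26,810.6301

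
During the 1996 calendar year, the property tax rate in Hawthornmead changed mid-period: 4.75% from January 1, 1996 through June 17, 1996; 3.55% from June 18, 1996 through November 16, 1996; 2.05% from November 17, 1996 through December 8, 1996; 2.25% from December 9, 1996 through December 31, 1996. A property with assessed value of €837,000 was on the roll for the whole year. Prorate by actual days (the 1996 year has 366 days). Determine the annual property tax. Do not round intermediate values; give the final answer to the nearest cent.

€32,912.85

January 1 – June 17, 1996: 169 days at 4.75% → €837,000 × 4.75% × 169/366 = €18,357.9713
June 18 – November 16, 1996: 152 days at 3.55% → €837,000 × 3.55% × 152/366 = €12,340.0328
November 17 – December 8, 1996: 22 days at 2.05% → €837,000 × 2.05% × 22/366 = €1,031.3852
December 9 – December 31, 1996: 23 days at 2.25% → €837,000 × 2.25% × 23/366 = €1,183.4631
Total = €32,912.8525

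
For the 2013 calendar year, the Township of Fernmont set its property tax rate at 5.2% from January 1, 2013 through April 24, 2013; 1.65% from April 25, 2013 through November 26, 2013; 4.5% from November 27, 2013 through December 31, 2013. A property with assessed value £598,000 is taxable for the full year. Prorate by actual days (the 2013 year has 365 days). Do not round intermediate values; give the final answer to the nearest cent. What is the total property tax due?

£18,131.69

January 1 – April 24, 2013: 114 days at 5.2% → £598,000 × 5.2% × 114/365 = £9,712.1753
April 25 – November 26, 2013: 216 days at 1.65% → £598,000 × 1.65% × 216/365 = £5,839.1014
November 27 – December 31, 2013: 35 days at 4.5% → £598,000 × 4.5% × 35/365 = £2,580.4110
Total = £18,131.6877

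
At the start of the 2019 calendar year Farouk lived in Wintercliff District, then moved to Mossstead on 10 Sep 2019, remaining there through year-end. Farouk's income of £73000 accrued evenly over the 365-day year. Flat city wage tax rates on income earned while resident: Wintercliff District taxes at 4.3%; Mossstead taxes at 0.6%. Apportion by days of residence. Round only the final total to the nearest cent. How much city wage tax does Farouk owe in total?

Wintercliff District, 1 Jan – 9 Sep 2019: 252 days → £73000 × 4.3% × 252/365 = £2167.2000
Mossstead, 10 Sep – 31 Dec 2019: 113 days → £73000 × 0.6% × 113/365 = £135.6000
Total = £2302.8000

£2302.80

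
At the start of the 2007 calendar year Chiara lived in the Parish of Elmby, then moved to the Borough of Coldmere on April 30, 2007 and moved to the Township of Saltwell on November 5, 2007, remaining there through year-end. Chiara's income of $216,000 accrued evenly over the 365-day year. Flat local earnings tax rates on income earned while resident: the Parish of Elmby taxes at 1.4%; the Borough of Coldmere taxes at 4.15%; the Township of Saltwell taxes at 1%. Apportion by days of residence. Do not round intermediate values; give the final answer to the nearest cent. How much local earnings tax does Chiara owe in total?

$5,964.85

The Parish of Elmby, January 1 – April 29, 2007: 119 days → $216,000 × 1.4% × 119/365 = $985.9068
The Borough of Coldmere, April 30 – November 4, 2007: 189 days → $216,000 × 4.15% × 189/365 = $4,641.6329
The Township of Saltwell, November 5 – December 31, 2007: 57 days → $216,000 × 1% × 57/365 = $337.3151
Total = $5,964.8548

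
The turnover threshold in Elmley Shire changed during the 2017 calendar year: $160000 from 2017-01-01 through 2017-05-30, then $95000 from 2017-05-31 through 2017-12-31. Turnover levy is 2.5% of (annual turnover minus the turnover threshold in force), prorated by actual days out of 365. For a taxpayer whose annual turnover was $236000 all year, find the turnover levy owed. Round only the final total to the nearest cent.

$2857.19

2017-01-01 to 2017-05-30: 150 days, exemption $160000 → ($236000 − $160000) × 2.5% × 150/365 = $780.8219
2017-05-31 to 2017-12-31: 215 days, exemption $95000 → ($236000 − $95000) × 2.5% × 215/365 = $2076.3699
Total = $2857.1918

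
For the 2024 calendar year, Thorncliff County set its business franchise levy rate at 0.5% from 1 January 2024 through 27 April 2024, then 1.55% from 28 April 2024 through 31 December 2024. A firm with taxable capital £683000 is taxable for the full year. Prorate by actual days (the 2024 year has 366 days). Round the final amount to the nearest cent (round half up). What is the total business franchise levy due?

1 January – 27 April 2024: 118 days at 0.5% → £683000 × 0.5% × 118/366 = £1101.0109
28 April – 31 December 2024: 248 days at 1.55% → £683000 × 1.55% × 248/366 = £7173.3661
Total = £8274.3770

£8274.38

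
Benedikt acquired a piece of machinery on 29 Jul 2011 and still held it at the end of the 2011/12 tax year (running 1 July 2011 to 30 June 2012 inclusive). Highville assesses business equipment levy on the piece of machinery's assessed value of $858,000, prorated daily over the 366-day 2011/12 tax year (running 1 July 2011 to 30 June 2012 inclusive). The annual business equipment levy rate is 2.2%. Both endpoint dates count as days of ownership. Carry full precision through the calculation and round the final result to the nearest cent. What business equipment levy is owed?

Days held (29 Jul 2011 – 30 Jun 2012): 338 out of 366
Tax = $858,000 × 2.2% × 338/366 = $17,431.9344

$17,431.93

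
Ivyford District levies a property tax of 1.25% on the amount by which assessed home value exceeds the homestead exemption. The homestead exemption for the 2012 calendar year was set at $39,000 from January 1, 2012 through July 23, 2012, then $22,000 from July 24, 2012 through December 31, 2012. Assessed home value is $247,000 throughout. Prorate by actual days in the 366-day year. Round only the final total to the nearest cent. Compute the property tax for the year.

January 1 – July 23, 2012: 205 days, exemption $39,000 → ($247,000 − $39,000) × 1.25% × 205/366 = $1,456.2842
July 24 – December 31, 2012: 161 days, exemption $22,000 → ($247,000 − $22,000) × 1.25% × 161/366 = $1,237.1926
Total = $2,693.4768

$2,693.48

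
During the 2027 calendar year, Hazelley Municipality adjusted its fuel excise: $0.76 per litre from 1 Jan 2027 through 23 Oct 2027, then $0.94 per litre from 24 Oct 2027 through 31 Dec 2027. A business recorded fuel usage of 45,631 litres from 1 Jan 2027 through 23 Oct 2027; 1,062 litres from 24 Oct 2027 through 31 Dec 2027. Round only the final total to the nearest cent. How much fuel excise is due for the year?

1 Jan – 23 Oct 2027: 45,631 litres at $0.76/litre → $34679.56
24 Oct – 31 Dec 2027: 1,062 litres at $0.94/litre → $998.28

$35677.84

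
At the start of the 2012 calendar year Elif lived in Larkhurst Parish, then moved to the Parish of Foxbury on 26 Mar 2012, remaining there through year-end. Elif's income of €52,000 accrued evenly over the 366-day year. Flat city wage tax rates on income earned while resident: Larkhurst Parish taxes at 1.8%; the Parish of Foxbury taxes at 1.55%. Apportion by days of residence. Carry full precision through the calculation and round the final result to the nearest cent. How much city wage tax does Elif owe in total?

Larkhurst Parish, 1 Jan – 25 Mar 2012: 85 days → €52,000 × 1.8% × 85/366 = €217.3770
The Parish of Foxbury, 26 Mar – 31 Dec 2012: 281 days → €52,000 × 1.55% × 281/366 = €618.8142
Total = €836.1913

€836.19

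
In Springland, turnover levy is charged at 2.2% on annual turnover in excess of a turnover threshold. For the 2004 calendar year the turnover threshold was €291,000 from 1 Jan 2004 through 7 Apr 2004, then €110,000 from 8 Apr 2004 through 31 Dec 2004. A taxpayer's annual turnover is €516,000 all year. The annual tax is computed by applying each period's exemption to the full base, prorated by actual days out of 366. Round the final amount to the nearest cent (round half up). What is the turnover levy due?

€7,865.78

1 Jan – 7 Apr 2004: 98 days, exemption €291,000 → (€516,000 − €291,000) × 2.2% × 98/366 = €1,325.4098
8 Apr – 31 Dec 2004: 268 days, exemption €110,000 → (€516,000 − €110,000) × 2.2% × 268/366 = €6,540.3716
Total = €7,865.7814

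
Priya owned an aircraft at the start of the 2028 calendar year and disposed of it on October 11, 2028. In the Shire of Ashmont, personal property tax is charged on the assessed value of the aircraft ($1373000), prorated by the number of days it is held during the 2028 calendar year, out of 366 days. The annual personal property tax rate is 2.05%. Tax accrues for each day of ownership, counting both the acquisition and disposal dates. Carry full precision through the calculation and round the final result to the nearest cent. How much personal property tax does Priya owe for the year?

Days held (January 1 – October 11, 2028): 285 out of 366
Tax = $1373000 × 2.05% × 285/366 = $21917.3566

$21917.36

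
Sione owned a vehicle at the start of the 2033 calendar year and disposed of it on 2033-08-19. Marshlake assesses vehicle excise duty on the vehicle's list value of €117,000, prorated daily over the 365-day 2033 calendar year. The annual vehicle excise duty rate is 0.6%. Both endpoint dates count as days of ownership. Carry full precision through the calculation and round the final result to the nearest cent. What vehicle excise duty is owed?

€444.28

Days held (2033-01-01 to 2033-08-19): 231 out of 365
Tax = €117,000 × 0.6% × 231/365 = €444.2795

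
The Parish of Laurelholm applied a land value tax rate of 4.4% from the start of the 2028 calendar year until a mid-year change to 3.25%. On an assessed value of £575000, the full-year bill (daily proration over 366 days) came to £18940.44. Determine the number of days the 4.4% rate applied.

Let d = days at the first rate; then 366 − d days at the second rate.
£575000 × [4.4%·d + 3.25%·(366−d)] / 366 = £18940.44
Solving gives d = 14, so the new rate took effect on 15 Jan 2028.

14 days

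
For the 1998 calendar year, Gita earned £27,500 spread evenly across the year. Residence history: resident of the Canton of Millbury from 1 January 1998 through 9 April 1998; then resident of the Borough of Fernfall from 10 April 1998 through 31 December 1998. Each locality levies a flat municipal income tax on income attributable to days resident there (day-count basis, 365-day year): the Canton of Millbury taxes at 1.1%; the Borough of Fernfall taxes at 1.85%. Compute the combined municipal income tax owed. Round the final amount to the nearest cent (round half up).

The Canton of Millbury, 1 January – 9 April 1998: 99 days → £27,500 × 1.1% × 99/365 = £82.0479
The Borough of Fernfall, 10 April – 31 December 1998: 266 days → £27,500 × 1.85% × 266/365 = £370.7603
Total = £452.8082

£452.81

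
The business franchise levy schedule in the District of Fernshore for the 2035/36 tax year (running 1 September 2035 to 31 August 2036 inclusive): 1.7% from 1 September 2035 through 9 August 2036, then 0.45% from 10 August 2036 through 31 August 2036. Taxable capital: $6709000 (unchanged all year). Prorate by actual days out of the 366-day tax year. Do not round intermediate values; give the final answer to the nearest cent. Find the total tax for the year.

1 September 2035 – 9 August 2036: 344 days at 1.7% → $6709000 × 1.7% × 344/366 = $107197.3552
10 August – 31 August 2036: 22 days at 0.45% → $6709000 × 0.45% × 22/366 = $1814.7295
Total = $109012.0847

$109012.08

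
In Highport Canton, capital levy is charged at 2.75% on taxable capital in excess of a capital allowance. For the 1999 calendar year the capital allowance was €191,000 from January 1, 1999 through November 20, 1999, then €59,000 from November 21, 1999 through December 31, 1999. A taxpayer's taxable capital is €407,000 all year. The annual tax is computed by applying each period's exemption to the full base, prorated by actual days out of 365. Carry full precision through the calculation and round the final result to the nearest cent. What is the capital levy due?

January 1 – November 20, 1999: 324 days, exemption €191,000 → (€407,000 − €191,000) × 2.75% × 324/365 = €5,272.7671
November 21 – December 31, 1999: 41 days, exemption €59,000 → (€407,000 − €59,000) × 2.75% × 41/365 = €1,074.9863
Total = €6,347.7534

€6,347.75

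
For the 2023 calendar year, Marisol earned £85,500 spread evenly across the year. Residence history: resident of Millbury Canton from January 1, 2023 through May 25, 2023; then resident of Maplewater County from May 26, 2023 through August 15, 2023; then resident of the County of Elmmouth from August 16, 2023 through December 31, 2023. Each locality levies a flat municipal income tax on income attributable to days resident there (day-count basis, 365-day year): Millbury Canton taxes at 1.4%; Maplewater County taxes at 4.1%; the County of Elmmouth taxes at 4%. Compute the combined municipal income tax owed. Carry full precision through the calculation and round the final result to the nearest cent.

Millbury Canton, January 1 – May 25, 2023: 145 days → £85,500 × 1.4% × 145/365 = £475.5205
Maplewater County, May 26 – August 15, 2023: 82 days → £85,500 × 4.1% × 82/365 = £787.5370
The County of Elmmouth, August 16 – December 31, 2023: 138 days → £85,500 × 4% × 138/365 = £1,293.0411
Total = £2,556.0986

£2,556.10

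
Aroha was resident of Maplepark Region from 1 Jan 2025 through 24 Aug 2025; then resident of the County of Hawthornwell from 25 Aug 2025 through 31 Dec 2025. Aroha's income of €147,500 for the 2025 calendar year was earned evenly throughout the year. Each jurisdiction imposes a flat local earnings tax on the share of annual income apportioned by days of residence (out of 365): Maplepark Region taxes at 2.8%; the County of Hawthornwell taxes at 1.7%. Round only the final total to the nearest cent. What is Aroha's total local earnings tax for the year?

€3,556.57

Maplepark Region, 1 Jan – 24 Aug 2025: 236 days → €147,500 × 2.8% × 236/365 = €2,670.3562
The County of Hawthornwell, 25 Aug – 31 Dec 2025: 129 days → €147,500 × 1.7% × 129/365 = €886.2123
Total = €3,556.5685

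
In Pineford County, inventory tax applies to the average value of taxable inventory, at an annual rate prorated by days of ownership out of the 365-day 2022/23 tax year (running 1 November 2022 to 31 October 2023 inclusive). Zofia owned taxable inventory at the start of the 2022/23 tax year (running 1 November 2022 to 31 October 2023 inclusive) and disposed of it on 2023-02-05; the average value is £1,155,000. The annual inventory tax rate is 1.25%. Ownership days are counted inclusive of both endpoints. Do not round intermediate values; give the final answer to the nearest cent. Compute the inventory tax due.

Days held (2022-11-01 to 2023-02-05): 97 out of 365
Tax = £1,155,000 × 1.25% × 97/365 = £3,836.8151

£3,836.82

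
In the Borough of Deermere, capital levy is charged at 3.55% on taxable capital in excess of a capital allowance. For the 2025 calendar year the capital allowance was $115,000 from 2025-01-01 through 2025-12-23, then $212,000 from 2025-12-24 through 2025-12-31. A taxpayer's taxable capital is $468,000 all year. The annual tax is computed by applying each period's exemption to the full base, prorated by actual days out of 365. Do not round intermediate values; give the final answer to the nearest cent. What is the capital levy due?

$12,456.03

2025-01-01 to 2025-12-23: 357 days, exemption $115,000 → ($468,000 − $115,000) × 3.55% × 357/365 = $12,256.8370
2025-12-24 to 2025-12-31: 8 days, exemption $212,000 → ($468,000 − $212,000) × 3.55% × 8/365 = $199.1890
Total = $12,456.0260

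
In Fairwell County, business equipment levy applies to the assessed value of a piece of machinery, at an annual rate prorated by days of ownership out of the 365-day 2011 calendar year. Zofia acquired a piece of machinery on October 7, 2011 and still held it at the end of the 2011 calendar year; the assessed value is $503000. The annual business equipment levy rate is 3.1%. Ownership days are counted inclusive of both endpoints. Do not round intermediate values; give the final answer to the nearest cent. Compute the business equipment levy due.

$3673.97

Days held (October 7 – December 31, 2011): 86 out of 365
Tax = $503000 × 3.1% × 86/365 = $3673.9671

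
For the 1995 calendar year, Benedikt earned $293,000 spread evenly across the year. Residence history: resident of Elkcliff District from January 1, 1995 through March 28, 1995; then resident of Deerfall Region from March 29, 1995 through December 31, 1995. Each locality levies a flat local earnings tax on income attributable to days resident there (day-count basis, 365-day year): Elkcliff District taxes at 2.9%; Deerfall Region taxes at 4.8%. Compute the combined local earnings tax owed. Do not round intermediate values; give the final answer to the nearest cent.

Elkcliff District, January 1 – March 28, 1995: 87 days → $293,000 × 2.9% × 87/365 = $2,025.3123
Deerfall Region, March 29 – December 31, 1995: 278 days → $293,000 × 4.8% × 278/365 = $10,711.7589
Total = $12,737.0712

$12,737.07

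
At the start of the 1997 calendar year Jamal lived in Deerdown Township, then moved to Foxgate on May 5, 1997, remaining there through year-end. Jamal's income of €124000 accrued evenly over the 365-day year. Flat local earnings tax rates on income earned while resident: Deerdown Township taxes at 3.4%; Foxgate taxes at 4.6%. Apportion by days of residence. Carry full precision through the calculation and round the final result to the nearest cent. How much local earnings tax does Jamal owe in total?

Deerdown Township, January 1 – May 4, 1997: 124 days → €124000 × 3.4% × 124/365 = €1432.2849
Foxgate, May 5 – December 31, 1997: 241 days → €124000 × 4.6% × 241/365 = €3766.2027
Total = €5198.4877

€5198.49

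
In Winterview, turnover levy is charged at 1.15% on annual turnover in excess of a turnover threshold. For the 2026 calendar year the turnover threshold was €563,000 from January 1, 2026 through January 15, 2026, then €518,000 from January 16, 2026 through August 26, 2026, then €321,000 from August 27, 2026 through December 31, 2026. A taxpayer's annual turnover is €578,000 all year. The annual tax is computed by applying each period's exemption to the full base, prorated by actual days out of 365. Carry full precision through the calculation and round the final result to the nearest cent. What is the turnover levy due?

€1,457.00

January 1 – January 15, 2026: 15 days, exemption €563,000 → (€578,000 − €563,000) × 1.15% × 15/365 = €7.0890
January 16 – August 26, 2026: 223 days, exemption €518,000 → (€578,000 − €518,000) × 1.15% × 223/365 = €421.5616
August 27 – December 31, 2026: 127 days, exemption €321,000 → (€578,000 − €321,000) × 1.15% × 127/365 = €1,028.3521
Total = €1,457.0027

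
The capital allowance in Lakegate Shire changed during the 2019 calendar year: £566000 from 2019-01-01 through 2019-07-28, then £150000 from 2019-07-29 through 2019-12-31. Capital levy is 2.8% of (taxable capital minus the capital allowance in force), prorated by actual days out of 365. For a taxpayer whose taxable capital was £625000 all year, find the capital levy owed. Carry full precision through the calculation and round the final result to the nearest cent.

£6630.32

2019-01-01 to 2019-07-28: 209 days, exemption £566000 → (£625000 − £566000) × 2.8% × 209/365 = £945.9397
2019-07-29 to 2019-12-31: 156 days, exemption £150000 → (£625000 − £150000) × 2.8% × 156/365 = £5684.3836
Total = £6630.3233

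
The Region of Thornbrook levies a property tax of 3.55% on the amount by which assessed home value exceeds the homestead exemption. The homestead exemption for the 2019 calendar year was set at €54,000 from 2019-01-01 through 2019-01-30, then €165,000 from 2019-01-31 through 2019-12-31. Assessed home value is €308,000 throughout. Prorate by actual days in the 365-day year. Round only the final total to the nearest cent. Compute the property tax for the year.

2019-01-01 to 2019-01-30: 30 days, exemption €54,000 → (€308,000 − €54,000) × 3.55% × 30/365 = €741.1233
2019-01-31 to 2019-12-31: 335 days, exemption €165,000 → (€308,000 − €165,000) × 3.55% × 335/365 = €4,659.2534
Total = €5,400.3767

€5,400.38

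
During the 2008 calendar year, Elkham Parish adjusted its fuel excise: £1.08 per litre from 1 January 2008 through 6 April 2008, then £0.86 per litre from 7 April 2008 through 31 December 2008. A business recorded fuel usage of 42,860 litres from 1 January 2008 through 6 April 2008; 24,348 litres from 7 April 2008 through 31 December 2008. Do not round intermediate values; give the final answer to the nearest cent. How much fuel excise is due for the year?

1 January – 6 April 2008: 42,860 litres at £1.08/litre → £46,288.80
7 April – 31 December 2008: 24,348 litres at £0.86/litre → £20,939.28

£67,228.08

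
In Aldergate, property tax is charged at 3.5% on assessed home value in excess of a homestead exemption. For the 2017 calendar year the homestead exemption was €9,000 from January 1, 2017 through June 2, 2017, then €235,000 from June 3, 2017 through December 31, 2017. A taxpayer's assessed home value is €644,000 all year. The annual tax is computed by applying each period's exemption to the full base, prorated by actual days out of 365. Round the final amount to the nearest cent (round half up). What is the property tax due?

January 1 – June 2, 2017: 153 days, exemption €9,000 → (€644,000 − €9,000) × 3.5% × 153/365 = €9,316.2329
June 3 – December 31, 2017: 212 days, exemption €235,000 → (€644,000 − €235,000) × 3.5% × 212/365 = €8,314.4658
Total = €17,630.6986

€17,630.70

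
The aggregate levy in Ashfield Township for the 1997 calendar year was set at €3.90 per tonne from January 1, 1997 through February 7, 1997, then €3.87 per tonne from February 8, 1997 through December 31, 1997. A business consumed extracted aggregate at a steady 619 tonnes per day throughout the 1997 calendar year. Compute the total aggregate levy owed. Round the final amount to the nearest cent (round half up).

January 1 – February 7, 1997: 38 days × 619 tonnes/day = 23,522 tonnes at €3.90/tonne → €91,735.80
February 8 – December 31, 1997: 327 days × 619 tonnes/day = 202,413 tonnes at €3.87/tonne → €783,338.31

€875,074.11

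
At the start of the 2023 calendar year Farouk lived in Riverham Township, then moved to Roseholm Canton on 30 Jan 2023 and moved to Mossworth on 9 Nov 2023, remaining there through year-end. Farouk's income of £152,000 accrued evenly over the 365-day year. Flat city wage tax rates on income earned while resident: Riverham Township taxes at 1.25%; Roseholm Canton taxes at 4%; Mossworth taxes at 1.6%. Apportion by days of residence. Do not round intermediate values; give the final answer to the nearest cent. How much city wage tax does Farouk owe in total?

£5,218.18

Riverham Township, 1 Jan – 29 Jan 2023: 29 days → £152,000 × 1.25% × 29/365 = £150.9589
Roseholm Canton, 30 Jan – 8 Nov 2023: 283 days → £152,000 × 4% × 283/365 = £4,714.0822
Mossworth, 9 Nov – 31 Dec 2023: 53 days → £152,000 × 1.6% × 53/365 = £353.1397
Total = £5,218.1808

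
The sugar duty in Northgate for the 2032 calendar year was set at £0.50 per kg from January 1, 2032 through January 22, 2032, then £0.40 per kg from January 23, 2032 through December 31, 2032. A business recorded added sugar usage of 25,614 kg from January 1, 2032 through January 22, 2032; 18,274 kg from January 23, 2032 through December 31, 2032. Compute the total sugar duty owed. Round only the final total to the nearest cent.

January 1 – January 22, 2032: 25,614 kg at £0.50/kg → £12,807.00
January 23 – December 31, 2032: 18,274 kg at £0.40/kg → £7,309.60

£20,116.60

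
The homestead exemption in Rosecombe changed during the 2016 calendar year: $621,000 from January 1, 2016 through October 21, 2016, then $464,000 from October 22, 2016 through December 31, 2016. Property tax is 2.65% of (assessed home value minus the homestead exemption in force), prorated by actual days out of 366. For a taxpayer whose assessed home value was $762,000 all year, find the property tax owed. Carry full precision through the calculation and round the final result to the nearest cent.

January 1 – October 21, 2016: 295 days, exemption $621,000 → ($762,000 − $621,000) × 2.65% × 295/366 = $3,011.6598
October 22 – December 31, 2016: 71 days, exemption $464,000 → ($762,000 − $464,000) × 2.65% × 71/366 = $1,531.9317
Total = $4,543.5915

$4,543.59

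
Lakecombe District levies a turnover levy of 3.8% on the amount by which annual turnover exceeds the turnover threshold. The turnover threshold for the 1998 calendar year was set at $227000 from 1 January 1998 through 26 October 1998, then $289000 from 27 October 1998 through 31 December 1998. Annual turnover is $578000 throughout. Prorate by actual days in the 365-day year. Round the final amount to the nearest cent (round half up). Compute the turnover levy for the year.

1 January – 26 October 1998: 299 days, exemption $227000 → ($578000 − $227000) × 3.8% × 299/365 = $10926.1973
27 October – 31 December 1998: 66 days, exemption $289000 → ($578000 − $289000) × 3.8% × 66/365 = $1985.7863
Total = $12911.9836

$12911.98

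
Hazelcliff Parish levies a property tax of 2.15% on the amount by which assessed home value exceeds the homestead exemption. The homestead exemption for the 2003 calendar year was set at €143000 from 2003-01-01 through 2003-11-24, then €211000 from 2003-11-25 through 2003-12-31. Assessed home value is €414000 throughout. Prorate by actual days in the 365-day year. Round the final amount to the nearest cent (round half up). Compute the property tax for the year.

2003-01-01 to 2003-11-24: 328 days, exemption €143000 → (€414000 − €143000) × 2.15% × 328/365 = €5235.8685
2003-11-25 to 2003-12-31: 37 days, exemption €211000 → (€414000 − €211000) × 2.15% × 37/365 = €442.4288
Total = €5678.2973

€5678.30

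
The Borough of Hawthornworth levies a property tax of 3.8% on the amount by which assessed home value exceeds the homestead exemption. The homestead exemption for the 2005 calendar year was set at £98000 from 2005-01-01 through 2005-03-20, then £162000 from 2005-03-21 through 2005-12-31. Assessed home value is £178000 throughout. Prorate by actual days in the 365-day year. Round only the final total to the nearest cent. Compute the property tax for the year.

£1134.38

2005-01-01 to 2005-03-20: 79 days, exemption £98000 → (£178000 − £98000) × 3.8% × 79/365 = £657.9726
2005-03-21 to 2005-12-31: 286 days, exemption £162000 → (£178000 − £162000) × 3.8% × 286/365 = £476.4055
Total = £1134.3781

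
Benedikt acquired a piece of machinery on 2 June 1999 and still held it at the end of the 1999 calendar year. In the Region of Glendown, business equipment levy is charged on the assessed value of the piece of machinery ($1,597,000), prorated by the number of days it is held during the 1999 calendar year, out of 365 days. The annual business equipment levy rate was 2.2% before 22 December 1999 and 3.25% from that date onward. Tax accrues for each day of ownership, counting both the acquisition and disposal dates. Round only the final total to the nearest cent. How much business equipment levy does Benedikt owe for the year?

2 June – 21 December 1999: 203 days at 2.2% → $1,597,000 × 2.2% × 203/365 = $19,540.2795
22 December – 31 December 1999: 10 days at 3.25% → $1,597,000 × 3.25% × 10/365 = $1,421.9863
Total = $20,962.2658

$20,962.27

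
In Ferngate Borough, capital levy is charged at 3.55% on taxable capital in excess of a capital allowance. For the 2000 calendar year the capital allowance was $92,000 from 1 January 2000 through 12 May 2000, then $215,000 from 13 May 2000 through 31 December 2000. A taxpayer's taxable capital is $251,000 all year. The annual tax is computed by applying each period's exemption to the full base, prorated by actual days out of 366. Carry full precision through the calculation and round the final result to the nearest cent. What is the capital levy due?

$2,864.73

1 January – 12 May 2000: 133 days, exemption $92,000 → ($251,000 − $92,000) × 3.55% × 133/366 = $2,051.1434
13 May – 31 December 2000: 233 days, exemption $215,000 → ($251,000 − $215,000) × 3.55% × 233/366 = $813.5902
Total = $2,864.7336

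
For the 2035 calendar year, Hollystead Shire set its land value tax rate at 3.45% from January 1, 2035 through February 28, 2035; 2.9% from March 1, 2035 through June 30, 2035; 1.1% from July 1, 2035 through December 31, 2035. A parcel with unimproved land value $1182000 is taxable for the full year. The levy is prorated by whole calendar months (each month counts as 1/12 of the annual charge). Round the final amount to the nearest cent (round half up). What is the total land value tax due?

$24723.50

January 1 – February 28, 2035: 2 months at 3.45% → $1182000 × 3.45% × 2/12 = $6796.5000
March 1 – June 30, 2035: 4 months at 2.9% → $1182000 × 2.9% × 4/12 = $11426.0000
July 1 – December 31, 2035: 6 months at 1.1% → $1182000 × 1.1% × 6/12 = $6501.0000
Total = $24723.5000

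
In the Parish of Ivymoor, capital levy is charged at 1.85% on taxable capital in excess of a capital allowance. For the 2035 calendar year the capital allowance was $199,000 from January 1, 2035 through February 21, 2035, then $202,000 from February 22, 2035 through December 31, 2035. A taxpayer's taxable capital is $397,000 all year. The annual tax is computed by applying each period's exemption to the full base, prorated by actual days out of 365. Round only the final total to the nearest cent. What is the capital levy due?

$3,615.41

January 1 – February 21, 2035: 52 days, exemption $199,000 → ($397,000 − $199,000) × 1.85% × 52/365 = $521.8521
February 22 – December 31, 2035: 313 days, exemption $202,000 → ($397,000 − $202,000) × 1.85% × 313/365 = $3,093.5548
Total = $3,615.4068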